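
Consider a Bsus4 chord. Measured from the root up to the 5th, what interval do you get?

perfect 5th

Bsus4 is spelled B-E-F♯.
The root is B and the 5th is F♯.
Counting 5 letters and 7 half steps from B gives a perfect fifth.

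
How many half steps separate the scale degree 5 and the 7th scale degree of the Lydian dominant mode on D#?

The scale is D# E# F## G## A# B# C#.
A# up to C# is a minor third — 3 semitones.

3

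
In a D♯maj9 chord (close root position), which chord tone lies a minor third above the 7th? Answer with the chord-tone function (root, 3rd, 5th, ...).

D♯maj9: D♯ F𝄪 A♯ C𝄪 E♯.
The 7th is C𝄪. A minor third above C𝄪 is E♯.
E♯ is the chord's 9th.

9th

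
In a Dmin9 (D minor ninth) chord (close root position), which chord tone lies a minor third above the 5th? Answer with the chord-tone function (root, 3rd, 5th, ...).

Dm9: D F A C E.
The 5th is A. A minor third above A is C.
C is the chord's 7th.

7th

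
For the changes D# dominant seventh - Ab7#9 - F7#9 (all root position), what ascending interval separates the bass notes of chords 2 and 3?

The roots are Ab and F.
Ab up to F spans 6 letter names and 9 semitones — a major sixth.

M6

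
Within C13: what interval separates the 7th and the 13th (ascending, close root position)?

major 7th

C dominant thirteenth is spelled C–E–G–B♭–D–A.
That puts B♭ below A.
From B♭ to A is 11 semitones, exactly the major seventh.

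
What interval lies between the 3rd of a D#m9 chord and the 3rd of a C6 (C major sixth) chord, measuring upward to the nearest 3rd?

minor seventh

D#m9 has F# as its 3rd, and C6 (C major sixth) has E as its 3rd.
From F# to E: 10 semitones over a seventh = minor.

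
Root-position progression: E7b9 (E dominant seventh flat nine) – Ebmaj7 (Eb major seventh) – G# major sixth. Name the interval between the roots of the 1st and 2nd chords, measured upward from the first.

The roots are E and Eb.
E up to Eb is 11 semitones, a half step narrower than a perfect octave, so the interval is diminished.

diminished octave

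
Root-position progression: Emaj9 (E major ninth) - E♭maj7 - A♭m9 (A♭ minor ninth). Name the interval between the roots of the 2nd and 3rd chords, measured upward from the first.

The roots are E♭ and A♭.
E♭ up to A♭ spans 4 letter names and 5 semitones — a perfect fourth.

perfect fourth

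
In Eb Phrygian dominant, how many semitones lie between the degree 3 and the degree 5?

The scale is Eb Fb G Ab Bb Cb Db.
G up to Bb is a minor third — 3 semitones.

3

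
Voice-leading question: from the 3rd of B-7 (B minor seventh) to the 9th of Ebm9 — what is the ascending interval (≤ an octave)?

The 3rd of B-7 (B minor seventh) is D; the 9th of Ebm9 is F.
D up to F is 3 semitones, a half step narrower than a major third, so the interval is minor.

minor third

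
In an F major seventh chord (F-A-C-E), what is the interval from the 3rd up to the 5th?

3rd = A; 5th = C.
3 letter names make it a third; at 3 semitones (a half step narrower than major) the quality is minor.

minor third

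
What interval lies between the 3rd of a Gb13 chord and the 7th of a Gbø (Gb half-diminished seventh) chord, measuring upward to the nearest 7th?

Gb13 has Bb as its 3rd, and Gbø (Gb half-diminished seventh) has Fb as its 7th.
From Bb to Fb: 6 semitones over a fifth = diminished.

diminished fifth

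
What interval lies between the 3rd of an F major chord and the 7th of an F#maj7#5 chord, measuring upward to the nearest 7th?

The 3rd of F major is A; the 7th of F#maj7#5 is E#.
5 letter names make it a fifth; at 8 semitones (a half step wider than perfect) the quality is augmented.

augmented fifth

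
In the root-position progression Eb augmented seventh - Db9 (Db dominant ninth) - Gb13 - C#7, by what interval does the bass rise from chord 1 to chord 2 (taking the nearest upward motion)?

The roots are Eb and Db.
7 letter names make it a seventh; at 10 semitones (a half step narrower than major) the quality is minor.

m7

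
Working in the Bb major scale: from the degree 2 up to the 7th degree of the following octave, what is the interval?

Spelling the Bb major scale: Bb C D Eb F G A.
So we need the interval from C up to A.
C up to A spans 13 letter names and 21 semitones — a major thirteenth.

major thirteenth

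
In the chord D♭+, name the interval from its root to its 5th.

D♭+ is spelled D♭ F A.
So we need the interval from D♭ up to A.
From D♭ to A: 8 semitones over a fifth = augmented.

A5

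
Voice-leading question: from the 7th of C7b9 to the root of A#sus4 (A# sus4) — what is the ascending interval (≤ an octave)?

The 7th of C7b9 is Bb; the root of A#sus4 (A# sus4) is A#.
7 letter names make it a seventh; at 12 semitones (a half step wider than major) the quality is augmented.

augmented 7th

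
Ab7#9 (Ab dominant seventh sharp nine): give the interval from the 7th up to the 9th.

The chord tones of Ab7#9 are Ab-C-Eb-Gb-B.
7th = Gb; 9th = B.
Gb up to B is 5 semitones, a half step wider than a major third, so the interval is augmented.

augmented 3rd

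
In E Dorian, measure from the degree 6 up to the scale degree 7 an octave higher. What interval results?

minor ninth

Spelling E Dorian: E F# G A B C# D.
So we need the interval from C# up to D.
C# up to D is 13 semitones, a half step narrower than a major ninth, so the interval is minor.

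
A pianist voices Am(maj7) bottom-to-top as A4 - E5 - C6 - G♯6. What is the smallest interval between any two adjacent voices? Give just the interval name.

Adjacent intervals: A4→E5 = perfect fifth; E5→C6 = minor sixth; C6→G♯6 = augmented fifth.
The smallest is A4 to E5, a perfect fifth (7 semitones).

perfect 5th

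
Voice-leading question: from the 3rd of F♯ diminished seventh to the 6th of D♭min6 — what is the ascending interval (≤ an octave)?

The 3rd of F♯ diminished seventh is A; the 6th of D♭min6 is B♭.
2 letter names make it a second; at 1 semitone (a half step narrower than major) the quality is minor.

minor second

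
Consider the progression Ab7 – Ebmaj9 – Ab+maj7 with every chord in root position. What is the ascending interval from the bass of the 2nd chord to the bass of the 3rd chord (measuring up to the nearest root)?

The roots are Eb and Ab.
From Eb to Ab is 5 semitones, exactly the perfect fourth.

perfect 4th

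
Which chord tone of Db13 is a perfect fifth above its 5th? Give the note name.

Eb

Db dominant thirteenth: Db-F-Ab-Cb-Eb-Bb.
The 5th is Ab. A perfect fifth above Ab is Eb.
Eb is the chord's 9th.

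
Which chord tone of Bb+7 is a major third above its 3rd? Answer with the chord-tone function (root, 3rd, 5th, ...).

Spelling the chord: Bb, D, F#, Ab.
The 3rd is D. A major third above D is F#.
F# is the chord's 5th.

5th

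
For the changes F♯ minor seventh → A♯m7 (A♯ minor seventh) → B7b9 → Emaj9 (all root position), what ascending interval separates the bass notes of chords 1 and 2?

The roots are F♯ and A♯.
Counting 3 letters and 4 half steps from F♯ gives a major third.

major third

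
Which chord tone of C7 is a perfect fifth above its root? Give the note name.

C7 (C dominant seventh): C-E-G-Bb.
The root is C. A perfect fifth above C is G.
G is the chord's 5th.

G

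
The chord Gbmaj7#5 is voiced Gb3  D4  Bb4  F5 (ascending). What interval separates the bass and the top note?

major fourteenth

The outer voices are Gb3 and F5.
Gb up to F spans 14 letter names and 23 semitones — a major fourteenth.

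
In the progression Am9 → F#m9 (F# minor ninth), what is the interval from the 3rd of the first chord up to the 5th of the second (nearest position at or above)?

augmented unison

The 3rd of Am9 is C; the 5th of F#m9 (F# minor ninth) is C#.
From C to C#: 1 semitone over a unison = augmented.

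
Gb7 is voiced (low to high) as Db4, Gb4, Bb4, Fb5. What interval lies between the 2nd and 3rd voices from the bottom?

major third

Those voices are Gb4 and Bb4.
Gb up to Bb spans 3 letter names and 4 semitones — a major third.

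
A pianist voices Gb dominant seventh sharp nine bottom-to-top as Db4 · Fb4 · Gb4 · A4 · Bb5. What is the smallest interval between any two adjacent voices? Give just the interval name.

Adjacent intervals: Db4→Fb4 = minor third; Fb4→Gb4 = major second; Gb4→A4 = augmented second; A4→Bb5 = minor ninth.
The smallest is Fb4 to Gb4, a major second (2 semitones).

major 2nd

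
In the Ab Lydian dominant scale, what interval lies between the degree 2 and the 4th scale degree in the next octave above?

major 10th

Ab lydian dominant: Ab Bb C D Eb F Gb.
That puts Bb below D.
Counting 10 letters and 16 half steps from Bb gives a major tenth.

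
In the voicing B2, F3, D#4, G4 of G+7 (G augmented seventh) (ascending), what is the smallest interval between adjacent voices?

Adjacent intervals: B2→F3 = diminished fifth; F3→D#4 = augmented sixth; D#4→G4 = diminished fourth.
The smallest is D#4 to G4, a diminished fourth (4 semitones).

diminished fourth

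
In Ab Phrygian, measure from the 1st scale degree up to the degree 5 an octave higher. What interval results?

The scale runs Ab Bbb Cb Db Eb Fb Gb.
1st scale degree = Ab; degree 5 (up an octave) = Eb.
From Ab to Eb is 19 semitones, exactly the perfect twelfth.

perfect twelfth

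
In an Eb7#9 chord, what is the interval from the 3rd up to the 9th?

major seventh

The chord tones of Eb7#9 (Eb dominant seventh sharp nine) are Eb G Bb Db F#.
So we need the interval from G up to F#.
G up to F# spans 7 letter names and 11 semitones — a major seventh.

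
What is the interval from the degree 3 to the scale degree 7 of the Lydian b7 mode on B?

d5

Spelling the Lydian b7 mode on B: B C# D# E# F# G# A.
The degree 3 is D# and the 7th scale degree is A.
D# up to A is 6 semitones, a half step narrower than a perfect fifth, so the interval is diminished.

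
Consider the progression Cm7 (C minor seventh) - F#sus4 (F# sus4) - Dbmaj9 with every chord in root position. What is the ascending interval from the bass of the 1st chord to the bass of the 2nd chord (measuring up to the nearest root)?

augmented 4th

The roots are C and F#.
C up to F# is 6 semitones, a half step wider than a perfect fourth, so the interval is augmented.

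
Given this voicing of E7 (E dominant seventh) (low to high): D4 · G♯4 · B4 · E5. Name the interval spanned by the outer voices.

The outer voices are D4 and E5.
D up to E spans 9 letter names and 14 semitones — a major ninth.

major ninth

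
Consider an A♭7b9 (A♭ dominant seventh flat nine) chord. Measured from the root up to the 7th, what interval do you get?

The chord tones of A♭7b9 (A♭ dominant seventh flat nine) are A♭, C, E♭, G♭, B𝄫.
The root is A♭ and the 7th is G♭.
From A♭ to G♭: 10 semitones over a seventh = minor.

minor seventh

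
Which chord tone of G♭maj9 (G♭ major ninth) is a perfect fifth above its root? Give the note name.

Db

G♭ major ninth is spelled G♭ B♭ D♭ F A♭.
The root is G♭. A perfect fifth above G♭ is D♭.
D♭ is the chord's 5th.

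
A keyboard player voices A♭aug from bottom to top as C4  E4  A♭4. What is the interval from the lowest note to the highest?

The outer voices are C4 and A♭4.
C up to A♭ is 8 semitones, a half step narrower than a major sixth, so the interval is minor.

minor sixth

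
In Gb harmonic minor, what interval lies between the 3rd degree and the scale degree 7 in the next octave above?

augmented twelfth

Spelling Gb harmonic minor: Gb Ab Bbb Cb Db Ebb F.
The 3rd degree is Bbb and the scale degree 7 (up an octave) is F.
12 letter names make it a twelfth; at 20 semitones (a half step wider than perfect) the quality is augmented.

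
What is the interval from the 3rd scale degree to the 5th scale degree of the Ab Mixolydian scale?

minor third

Ab mixolydian: Ab Bb C Db Eb F Gb.
That puts C below Eb.
C up to Eb is 3 semitones, a half step narrower than a major third, so the interval is minor.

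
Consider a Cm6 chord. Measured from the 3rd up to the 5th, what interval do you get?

major 3rd

Cmin6: C–Eb–G–A.
So we need the interval from Eb up to G.
From Eb to G is 4 semitones, exactly the major third.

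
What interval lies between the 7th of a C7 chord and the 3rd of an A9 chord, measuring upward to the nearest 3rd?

C7 has Bb as its 7th, and A9 has C# as its 3rd.
2 letter names make it a second; at 3 semitones (a half step wider than major) the quality is augmented.

A2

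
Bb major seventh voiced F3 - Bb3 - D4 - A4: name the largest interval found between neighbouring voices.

perfect fifth

Adjacent intervals: F3→Bb3 = perfect fourth; Bb3→D4 = major third; D4→A4 = perfect fifth.
The largest is D4 to A4, a perfect fifth (7 semitones).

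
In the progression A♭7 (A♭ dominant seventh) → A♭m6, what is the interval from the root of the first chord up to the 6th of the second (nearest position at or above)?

major sixth

The root of A♭7 (A♭ dominant seventh) is A♭; the 6th of A♭m6 is F.
From A♭ to F is 9 semitones, exactly the major sixth.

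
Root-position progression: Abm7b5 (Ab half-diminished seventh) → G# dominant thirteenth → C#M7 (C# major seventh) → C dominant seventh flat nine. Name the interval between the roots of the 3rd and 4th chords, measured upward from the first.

The roots are C# and C.
From C# to C: 11 semitones over an octave = diminished.

d8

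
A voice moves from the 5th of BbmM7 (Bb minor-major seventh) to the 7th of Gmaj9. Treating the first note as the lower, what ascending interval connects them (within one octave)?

BbmM7 (Bb minor-major seventh) has F as its 5th, and Gmaj9 has F# as its 7th.
1 letter names make it a unison; at 1 semitone (a half step wider than perfect) the quality is augmented.

augmented unison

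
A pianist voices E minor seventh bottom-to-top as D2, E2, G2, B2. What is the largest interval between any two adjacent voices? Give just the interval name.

major 3rd

Adjacent intervals: D2→E2 = major second; E2→G2 = minor third; G2→B2 = major third.
The largest is G2 to B2, a major third (4 semitones).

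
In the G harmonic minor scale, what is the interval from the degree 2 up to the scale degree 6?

diminished 5th

The scale runs G A Bb C D Eb F#.
That puts A below Eb.
5 letter names make it a fifth; at 6 semitones (a half step narrower than perfect) the quality is diminished.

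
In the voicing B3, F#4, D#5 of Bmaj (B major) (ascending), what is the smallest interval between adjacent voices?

Adjacent intervals: B3→F#4 = perfect fifth; F#4→D#5 = major sixth.
The smallest is B3 to F#4, a perfect fifth (7 semitones).

P5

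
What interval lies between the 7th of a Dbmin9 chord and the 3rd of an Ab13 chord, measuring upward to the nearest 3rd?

The 7th of Dbmin9 is Cb; the 3rd of Ab13 is C.
1 letter names make it a unison; at 1 semitone (a half step wider than perfect) the quality is augmented.

augmented unison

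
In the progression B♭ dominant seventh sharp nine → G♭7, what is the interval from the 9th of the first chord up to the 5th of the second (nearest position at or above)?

B♭ dominant seventh sharp nine has C♯ as its 9th, and G♭7 has D♭ as its 5th.
2 letter names make it a second; at 0 semitones (a whole step narrower than major) the quality is diminished.

diminished 2nd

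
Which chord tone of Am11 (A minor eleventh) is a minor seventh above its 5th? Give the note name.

D

Am11: A C E G B D.
The 5th is E. A minor seventh above E is D.
D is the chord's 11th.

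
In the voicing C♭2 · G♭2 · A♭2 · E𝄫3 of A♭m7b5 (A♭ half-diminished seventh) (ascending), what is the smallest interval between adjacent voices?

M2

Adjacent intervals: C♭2→G♭2 = perfect fifth; G♭2→A♭2 = major second; A♭2→E𝄫3 = diminished fifth.
The smallest is G♭2 to A♭2, a major second (2 semitones).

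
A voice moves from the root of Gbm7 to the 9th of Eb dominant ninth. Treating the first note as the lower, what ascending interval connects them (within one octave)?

The root of Gbm7 is Gb; the 9th of Eb dominant ninth is F.
Counting 7 letters and 11 half steps from Gb gives a major seventh.

major seventh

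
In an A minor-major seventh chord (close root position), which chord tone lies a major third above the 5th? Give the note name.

Spelling the chord: A, C, E, G#.
The 5th is E. A major third above E is G#.
G# is the chord's 7th.

G#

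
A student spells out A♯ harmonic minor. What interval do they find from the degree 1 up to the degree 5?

perfect 5th

Spelling A♯ harmonic minor: A♯ B♯ C♯ D♯ E♯ F♯ G𝄪.
Degree 1 = A♯; 5th degree = E♯.
From A♯ to E♯ is 7 semitones, exactly the perfect fifth.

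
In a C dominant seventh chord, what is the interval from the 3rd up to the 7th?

d5

The chord tones of C7 (C dominant seventh) are C E G B♭.
3rd = E; 7th = B♭.
5 letter names make it a fifth; at 6 semitones (a half step narrower than perfect) the quality is diminished.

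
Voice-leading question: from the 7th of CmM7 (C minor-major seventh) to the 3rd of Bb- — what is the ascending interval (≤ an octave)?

CmM7 (C minor-major seventh) has B as its 7th, and Bb- has Db as its 3rd.
B up to Db is 2 semitones, a whole step narrower than a major third, so the interval is diminished.

diminished third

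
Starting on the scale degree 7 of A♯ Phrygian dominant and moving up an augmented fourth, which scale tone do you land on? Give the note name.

The scale is A♯ B C𝄪 D♯ E♯ F♯ G♯.
The scale degree 7 is G♯; an augmented fourth above that is C𝄪 — scale degree 3.

C##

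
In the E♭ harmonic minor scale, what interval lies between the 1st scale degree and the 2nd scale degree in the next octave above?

E♭ harmonic minor: E♭ F G♭ A♭ B♭ C♭ D.
That puts E♭ below F.
From E♭ to F is 14 semitones, exactly the major ninth.

major ninth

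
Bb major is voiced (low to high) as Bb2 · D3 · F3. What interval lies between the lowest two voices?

major third

Those voices are Bb2 and D3.
Counting 3 letters and 4 half steps from Bb gives a major third.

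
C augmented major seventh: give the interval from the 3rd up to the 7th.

perfect 5th

The chord tones of C+maj7 (C augmented major seventh) are C-E-G#-B.
3rd = E; 7th = B.
From E to B is 7 semitones, exactly the perfect fifth.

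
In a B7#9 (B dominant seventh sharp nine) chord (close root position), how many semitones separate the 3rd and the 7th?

6

The chord tones of B dominant seventh sharp nine are B, D#, F#, A, C##.
D# to A is a diminished fifth: 6 semitones.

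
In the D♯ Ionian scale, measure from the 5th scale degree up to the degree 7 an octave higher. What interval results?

major tenth

Spelling the D♯ Ionian scale: D♯ E♯ F𝄪 G♯ A♯ B♯ C𝄪.
That puts A♯ below C𝄪.
A♯ up to C𝄪 spans 10 letter names and 16 semitones — a major tenth.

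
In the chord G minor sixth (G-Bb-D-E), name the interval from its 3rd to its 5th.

That puts Bb below D.
Counting 3 letters and 4 half steps from Bb gives a major third.

major 3rd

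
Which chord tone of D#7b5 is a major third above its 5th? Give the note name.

C#

The chord tones of D#7b5 (D# dominant seventh flat five) are D#–F##–A–C#.
The 5th is A. A major third above A is C#.
C# is the chord's 7th.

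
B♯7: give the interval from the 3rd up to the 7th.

The chord tones of B♯7 are B♯–D𝄪–F𝄪–A♯.
3rd = D𝄪; 7th = A♯.
5 letter names make it a fifth; at 6 semitones (a half step narrower than perfect) the quality is diminished.

diminished fifth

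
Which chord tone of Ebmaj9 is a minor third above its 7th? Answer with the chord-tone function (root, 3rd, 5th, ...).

Ebmaj9 (Eb major ninth): Eb, G, Bb, D, F.
The 7th is D. A minor third above D is F.
F is the chord's 9th.

9th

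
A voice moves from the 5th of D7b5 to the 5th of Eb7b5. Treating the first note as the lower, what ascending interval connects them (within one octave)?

minor second

The 5th of D7b5 is Ab; the 5th of Eb7b5 is Bbb.
From Ab to Bbb: 1 semitone over a second = minor.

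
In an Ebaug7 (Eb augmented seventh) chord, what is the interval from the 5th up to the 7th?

Ebaug7: Eb, G, B, Db.
The 5th is B and the 7th is Db.
3 letter names make it a third; at 2 semitones (a whole step narrower than major) the quality is diminished.

d3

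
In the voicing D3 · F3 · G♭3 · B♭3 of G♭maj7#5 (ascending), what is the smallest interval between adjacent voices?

Adjacent intervals: D3→F3 = minor third; F3→G♭3 = minor second; G♭3→B♭3 = major third.
The smallest is F3 to G♭3, a minor second (1 semitone).

m2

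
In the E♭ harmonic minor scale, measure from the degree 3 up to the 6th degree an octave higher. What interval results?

perfect 11th

Spelling the E♭ harmonic minor scale: E♭ F G♭ A♭ B♭ C♭ D.
The degree 3 is G♭ and the 6th degree (up an octave) is C♭.
G♭ up to C♭ spans 11 letter names and 17 semitones — a perfect eleventh.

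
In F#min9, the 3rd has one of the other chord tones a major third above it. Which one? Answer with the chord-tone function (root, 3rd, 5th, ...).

5th

Spelling the chord: F#–A–C#–E–G#.
The 3rd is A. A major third above A is C#.
C# is the chord's 5th.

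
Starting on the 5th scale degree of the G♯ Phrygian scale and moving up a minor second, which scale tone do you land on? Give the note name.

E

The scale is G♯ A B C♯ D♯ E F♯.
The 5th scale degree is D♯; a minor second above that is E — scale degree 6.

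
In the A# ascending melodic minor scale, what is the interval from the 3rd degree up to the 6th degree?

Spelling the A# ascending melodic minor scale: A# B# C# D# E# F## G##.
The 3rd degree is C# and the degree 6 is F##.
From C# to F##: 6 semitones over a fourth = augmented.

augmented fourth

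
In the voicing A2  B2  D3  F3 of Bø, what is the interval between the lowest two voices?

Those voices are A2 and B2.
A up to B spans 2 letter names and 2 semitones — a major second.

M2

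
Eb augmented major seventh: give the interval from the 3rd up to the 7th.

P5

Spelling the chord: Eb–G–B–D.
3rd = G; 7th = D.
G up to D spans 5 letter names and 7 semitones — a perfect fifth.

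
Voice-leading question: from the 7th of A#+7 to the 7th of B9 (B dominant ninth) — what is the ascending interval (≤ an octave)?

A#+7 has G# as its 7th, and B9 (B dominant ninth) has A as its 7th.
G# up to A is 1 semitone, a half step narrower than a major second, so the interval is minor.

minor second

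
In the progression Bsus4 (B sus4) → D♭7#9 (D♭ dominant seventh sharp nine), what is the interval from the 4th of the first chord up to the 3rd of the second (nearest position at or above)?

Bsus4 (B sus4) has E as its 4th, and D♭7#9 (D♭ dominant seventh sharp nine) has F as its 3rd.
From E to F: 1 semitone over a second = minor.

minor second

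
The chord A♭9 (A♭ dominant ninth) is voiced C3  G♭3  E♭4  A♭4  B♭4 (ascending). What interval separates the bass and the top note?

The outer voices are C3 and B♭4.
C up to B♭ is 22 semitones, a half step narrower than a major fourteenth, so the interval is minor.

minor 14th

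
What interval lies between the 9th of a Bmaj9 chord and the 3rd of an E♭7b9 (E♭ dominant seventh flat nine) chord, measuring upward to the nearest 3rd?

Bmaj9 has C♯ as its 9th, and E♭7b9 (E♭ dominant seventh flat nine) has G as its 3rd.
From C♯ to G: 6 semitones over a fifth = diminished.

d5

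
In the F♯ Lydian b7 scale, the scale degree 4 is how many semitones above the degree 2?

4

The scale is F♯ G♯ A♯ B♯ C♯ D♯ E.
G♯ up to B♯ is a major third — 4 semitones.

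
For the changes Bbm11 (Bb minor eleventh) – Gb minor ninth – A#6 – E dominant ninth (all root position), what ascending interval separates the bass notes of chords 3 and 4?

The roots are A# and E.
A# up to E is 6 semitones, a half step narrower than a perfect fifth, so the interval is diminished.

d5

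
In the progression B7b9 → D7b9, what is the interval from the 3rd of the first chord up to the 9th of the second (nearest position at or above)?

diminished second

B7b9 has D♯ as its 3rd, and D7b9 has E♭ as its 9th.
From D♯ to E♭: 0 semitones over a second = diminished.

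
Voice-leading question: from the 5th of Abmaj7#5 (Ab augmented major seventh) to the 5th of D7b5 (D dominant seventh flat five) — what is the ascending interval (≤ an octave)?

The 5th of Abmaj7#5 (Ab augmented major seventh) is E; the 5th of D7b5 (D dominant seventh flat five) is Ab.
From E to Ab: 4 semitones over a fourth = diminished.

diminished fourth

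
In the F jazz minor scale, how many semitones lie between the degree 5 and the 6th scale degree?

2

The scale is F G Ab Bb C D E.
C up to D is a major second — 2 semitones.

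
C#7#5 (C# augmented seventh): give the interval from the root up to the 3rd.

C#+7 (C# augmented seventh) is spelled C#, E#, G##, B.
The root is C# and the 3rd is E#.
C# up to E# spans 3 letter names and 4 semitones — a major third.

major third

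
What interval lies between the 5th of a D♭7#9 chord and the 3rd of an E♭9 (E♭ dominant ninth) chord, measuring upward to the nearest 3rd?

D♭7#9 has A♭ as its 5th, and E♭9 (E♭ dominant ninth) has G as its 3rd.
Counting 7 letters and 11 half steps from A♭ gives a major seventh.

major seventh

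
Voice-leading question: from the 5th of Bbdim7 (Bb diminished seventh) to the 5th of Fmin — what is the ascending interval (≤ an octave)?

A5

Bbdim7 (Bb diminished seventh) has Fb as its 5th, and Fmin has C as its 5th.
5 letter names make it a fifth; at 8 semitones (a half step wider than perfect) the quality is augmented.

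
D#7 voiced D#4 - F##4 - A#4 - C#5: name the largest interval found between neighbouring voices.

major 3rd

Adjacent intervals: D#4→F##4 = major third; F##4→A#4 = minor third; A#4→C#5 = minor third.
The largest is D#4 to F##4, a major third (4 semitones).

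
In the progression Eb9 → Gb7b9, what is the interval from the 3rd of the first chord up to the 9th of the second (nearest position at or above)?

d2

Eb9 has G as its 3rd, and Gb7b9 has Abb as its 9th.
G up to Abb is 0 semitones, a whole step narrower than a major second, so the interval is diminished.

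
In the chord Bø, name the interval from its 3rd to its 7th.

perfect 5th

B half-diminished seventh: B-D-F-A.
So we need the interval from D up to A.
Counting 5 letters and 7 half steps from D gives a perfect fifth.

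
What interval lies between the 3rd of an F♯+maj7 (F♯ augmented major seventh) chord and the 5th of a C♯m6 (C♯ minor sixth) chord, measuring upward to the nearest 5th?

minor 7th

The 3rd of F♯+maj7 (F♯ augmented major seventh) is A♯; the 5th of C♯m6 (C♯ minor sixth) is G♯.
7 letter names make it a seventh; at 10 semitones (a half step narrower than major) the quality is minor.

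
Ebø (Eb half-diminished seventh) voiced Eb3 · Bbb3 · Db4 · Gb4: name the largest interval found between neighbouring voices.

diminished 5th

Adjacent intervals: Eb3→Bbb3 = diminished fifth; Bbb3→Db4 = major third; Db4→Gb4 = perfect fourth.
The largest is Eb3 to Bbb3, a diminished fifth (6 semitones).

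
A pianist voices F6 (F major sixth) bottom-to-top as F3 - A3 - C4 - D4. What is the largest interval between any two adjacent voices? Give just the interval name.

Adjacent intervals: F3→A3 = major third; A3→C4 = minor third; C4→D4 = major second.
The largest is F3 to A3, a major third (4 semitones).

major third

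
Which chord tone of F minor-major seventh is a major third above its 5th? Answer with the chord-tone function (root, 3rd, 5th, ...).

Fm(maj7): F-Ab-C-E.
The 5th is C. A major third above C is E.
E is the chord's 7th.

7th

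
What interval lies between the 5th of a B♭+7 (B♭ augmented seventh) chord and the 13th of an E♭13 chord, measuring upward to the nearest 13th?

The 5th of B♭+7 (B♭ augmented seventh) is F♯; the 13th of E♭13 is C.
From F♯ to C: 6 semitones over a fifth = diminished.

diminished 5th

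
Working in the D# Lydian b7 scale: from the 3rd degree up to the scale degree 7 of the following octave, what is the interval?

The scale runs D# E# F## G## A# B# C#.
The 3rd degree is F## and the scale degree 7 (up an octave) is C#.
From F## to C#: 18 semitones over a twelfth = diminished.

diminished 12th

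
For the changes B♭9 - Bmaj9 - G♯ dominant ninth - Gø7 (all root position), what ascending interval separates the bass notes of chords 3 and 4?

diminished octave

The roots are G♯ and G.
8 letter names make it an octave; at 11 semitones (a half step narrower than perfect) the quality is diminished.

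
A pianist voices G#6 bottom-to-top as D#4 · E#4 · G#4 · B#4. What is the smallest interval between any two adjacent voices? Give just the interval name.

major second

Adjacent intervals: D#4→E#4 = major second; E#4→G#4 = minor third; G#4→B#4 = major third.
The smallest is D#4 to E#4, a major second (2 semitones).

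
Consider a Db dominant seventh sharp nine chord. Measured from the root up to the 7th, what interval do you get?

m7

Db7#9 (Db dominant seventh sharp nine): Db–F–Ab–Cb–E.
That puts Db below Cb.
7 letter names make it a seventh; at 10 semitones (a half step narrower than major) the quality is minor.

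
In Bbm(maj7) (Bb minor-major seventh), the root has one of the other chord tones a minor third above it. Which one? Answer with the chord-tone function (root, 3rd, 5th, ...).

3rd

Spelling the chord: Bb–Db–F–A.
The root is Bb. A minor third above Bb is Db.
Db is the chord's 3rd.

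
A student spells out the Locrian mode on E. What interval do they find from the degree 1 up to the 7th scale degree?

Spelling the Locrian mode on E: E F G A Bb C D.
That puts E below D.
7 letter names make it a seventh; at 10 semitones (a half step narrower than major) the quality is minor.

minor 7th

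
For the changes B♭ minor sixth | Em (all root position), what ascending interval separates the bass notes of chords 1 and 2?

The roots are B♭ and E.
4 letter names make it a fourth; at 6 semitones (a half step wider than perfect) the quality is augmented.

augmented fourth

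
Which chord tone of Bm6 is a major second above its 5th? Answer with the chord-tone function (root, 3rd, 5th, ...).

6th

Spelling the chord: B D F# G#.
The 5th is F#. A major second above F# is G#.
G# is the chord's 6th.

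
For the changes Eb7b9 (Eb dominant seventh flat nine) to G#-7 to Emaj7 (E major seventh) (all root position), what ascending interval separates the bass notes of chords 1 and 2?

The roots are Eb and G#.
Eb up to G# is 5 semitones, a half step wider than a major third, so the interval is augmented.

augmented third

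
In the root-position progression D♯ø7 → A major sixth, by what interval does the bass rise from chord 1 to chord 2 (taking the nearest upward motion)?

diminished fifth

The roots are D♯ and A.
From D♯ to A: 6 semitones over a fifth = diminished.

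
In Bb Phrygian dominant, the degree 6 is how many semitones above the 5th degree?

The scale is Bb Cb D Eb F Gb Ab.
F up to Gb is a minor second — 1 semitone.

1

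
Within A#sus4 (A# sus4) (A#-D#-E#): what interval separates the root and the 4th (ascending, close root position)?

Root = A#; 4th = D#.
From A# to D# is 5 semitones, exactly the perfect fourth.

perfect fourth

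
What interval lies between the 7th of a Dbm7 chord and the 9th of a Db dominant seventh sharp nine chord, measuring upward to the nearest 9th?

Dbm7 has Cb as its 7th, and Db dominant seventh sharp nine has E as its 9th.
From Cb to E: 5 semitones over a third = augmented.

augmented third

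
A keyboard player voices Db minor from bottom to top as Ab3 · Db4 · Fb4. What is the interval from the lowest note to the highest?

minor sixth

The outer voices are Ab3 and Fb4.
From Ab to Fb: 8 semitones over a sixth = minor.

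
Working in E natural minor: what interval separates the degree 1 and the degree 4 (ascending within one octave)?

The scale runs E F♯ G A B C D.
That puts E below A.
Counting 4 letters and 5 half steps from E gives a perfect fourth.

perfect 4th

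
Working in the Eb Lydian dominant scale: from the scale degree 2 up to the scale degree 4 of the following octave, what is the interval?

The scale runs Eb F G A Bb C Db.
That puts F below A.
Counting 10 letters and 16 half steps from F gives a major tenth.

major tenth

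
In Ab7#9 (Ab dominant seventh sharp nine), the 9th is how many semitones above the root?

15

The chord tones of Ab7#9 are Ab–C–Eb–Gb–B.
Ab to B is an augmented ninth: 15 semitones.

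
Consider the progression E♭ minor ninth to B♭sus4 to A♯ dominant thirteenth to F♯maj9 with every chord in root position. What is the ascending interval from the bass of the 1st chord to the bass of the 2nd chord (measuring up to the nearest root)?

The roots are E♭ and B♭.
From E♭ to B♭ is 7 semitones, exactly the perfect fifth.

perfect fifth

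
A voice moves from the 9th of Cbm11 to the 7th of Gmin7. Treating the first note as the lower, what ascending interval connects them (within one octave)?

The 9th of Cbm11 is Db; the 7th of Gmin7 is F.
From Db to F is 4 semitones, exactly the major third.

major third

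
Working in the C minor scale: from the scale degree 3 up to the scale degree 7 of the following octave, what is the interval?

P12

C natural minor: C D E♭ F G A♭ B♭.
Scale degree 3 = E♭; degree 7 (up an octave) = B♭.
From E♭ to B♭ is 19 semitones, exactly the perfect twelfth.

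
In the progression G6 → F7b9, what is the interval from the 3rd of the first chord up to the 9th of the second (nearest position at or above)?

G6 has B as its 3rd, and F7b9 has Gb as its 9th.
From B to Gb: 7 semitones over a sixth = diminished.

diminished sixth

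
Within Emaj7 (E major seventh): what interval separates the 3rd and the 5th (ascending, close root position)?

minor third

Emaj7 (E major seventh): E, G#, B, D#.
So we need the interval from G# up to B.
From G# to B: 3 semitones over a third = minor.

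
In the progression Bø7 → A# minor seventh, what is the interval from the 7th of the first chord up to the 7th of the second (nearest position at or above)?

major seventh

Bø7 has A as its 7th, and A# minor seventh has G# as its 7th.
From A to G# is 11 semitones, exactly the major seventh.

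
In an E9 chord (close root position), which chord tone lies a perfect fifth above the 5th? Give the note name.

F#

The chord tones of E9 (E dominant ninth) are E, G#, B, D, F#.
The 5th is B. A perfect fifth above B is F#.
F# is the chord's 9th.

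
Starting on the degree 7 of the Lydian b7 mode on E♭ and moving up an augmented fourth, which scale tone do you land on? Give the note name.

G

The scale is E♭ F G A B♭ C D♭.
The degree 7 is D♭; an augmented fourth above that is G — scale degree 3.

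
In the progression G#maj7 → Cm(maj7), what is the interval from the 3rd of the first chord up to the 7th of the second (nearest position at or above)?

diminished octave

The 3rd of G#maj7 is B#; the 7th of Cm(maj7) is B.
From B# to B: 11 semitones over an octave = diminished.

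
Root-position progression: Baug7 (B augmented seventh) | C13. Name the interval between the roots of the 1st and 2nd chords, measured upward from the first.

minor 2nd

The roots are B and C.
2 letter names make it a second; at 1 semitone (a half step narrower than major) the quality is minor.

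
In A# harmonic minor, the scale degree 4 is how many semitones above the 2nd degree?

3

The scale is A# B# C# D# E# F# G##.
B# up to D# is a minor third — 3 semitones.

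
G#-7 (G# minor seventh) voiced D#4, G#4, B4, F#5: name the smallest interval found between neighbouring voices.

minor third

Adjacent intervals: D#4→G#4 = perfect fourth; G#4→B4 = minor third; B4→F#5 = perfect fifth.
The smallest is G#4 to B4, a minor third (3 semitones).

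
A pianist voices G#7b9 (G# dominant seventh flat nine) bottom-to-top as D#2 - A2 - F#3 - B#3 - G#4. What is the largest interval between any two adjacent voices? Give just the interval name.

Adjacent intervals: D#2→A2 = diminished fifth; A2→F#3 = major sixth; F#3→B#3 = augmented fourth; B#3→G#4 = minor sixth.
The largest is A2 to F#3, a major sixth (9 semitones).

major sixth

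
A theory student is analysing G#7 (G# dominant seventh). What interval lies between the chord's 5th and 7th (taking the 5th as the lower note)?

The chord tones of G#7 (G# dominant seventh) are G# B# D# F#.
So we need the interval from D# up to F#.
From D# to F#: 3 semitones over a third = minor.

minor 3rd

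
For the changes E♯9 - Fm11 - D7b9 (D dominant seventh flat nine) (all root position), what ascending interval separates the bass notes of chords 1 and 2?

The roots are E♯ and F.
2 letter names make it a second; at 0 semitones (a whole step narrower than major) the quality is diminished.

diminished second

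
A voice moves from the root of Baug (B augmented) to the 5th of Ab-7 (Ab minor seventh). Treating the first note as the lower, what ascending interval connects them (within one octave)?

diminished fourth

The root of Baug (B augmented) is B; the 5th of Ab-7 (Ab minor seventh) is Eb.
4 letter names make it a fourth; at 4 semitones (a half step narrower than perfect) the quality is diminished.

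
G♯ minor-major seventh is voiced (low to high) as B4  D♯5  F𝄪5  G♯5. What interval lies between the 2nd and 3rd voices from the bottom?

Those voices are D♯5 and F𝄪5.
From D♯ to F𝄪 is 4 semitones, exactly the major third.

major third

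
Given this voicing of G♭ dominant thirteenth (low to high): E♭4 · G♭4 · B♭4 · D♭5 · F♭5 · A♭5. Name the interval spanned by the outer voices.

perfect eleventh

The outer voices are E♭4 and A♭5.
From E♭ to A♭ is 17 semitones, exactly the perfect eleventh.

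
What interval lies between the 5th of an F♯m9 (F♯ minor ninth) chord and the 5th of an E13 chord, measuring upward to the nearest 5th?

minor 7th

F♯m9 (F♯ minor ninth) has C♯ as its 5th, and E13 has B as its 5th.
C♯ up to B is 10 semitones, a half step narrower than a major seventh, so the interval is minor.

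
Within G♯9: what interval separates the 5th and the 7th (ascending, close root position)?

G♯ dominant ninth is spelled G♯–B♯–D♯–F♯–A♯.
So we need the interval from D♯ up to F♯.
From D♯ to F♯: 3 semitones over a third = minor.

minor third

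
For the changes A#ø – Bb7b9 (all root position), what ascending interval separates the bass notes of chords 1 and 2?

The roots are A# and Bb.
A# up to Bb is 0 semitones, a whole step narrower than a major second, so the interval is diminished.

diminished second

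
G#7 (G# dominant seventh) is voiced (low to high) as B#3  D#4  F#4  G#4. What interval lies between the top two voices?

Those voices are F#4 and G#4.
From F# to G# is 2 semitones, exactly the major second.

M2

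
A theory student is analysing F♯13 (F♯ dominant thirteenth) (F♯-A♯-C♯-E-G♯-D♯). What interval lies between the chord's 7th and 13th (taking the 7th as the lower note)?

M7

7th = E; 13th = D♯.
Counting 7 letters and 11 half steps from E gives a major seventh.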